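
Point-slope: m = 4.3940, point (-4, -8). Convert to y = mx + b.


y + 8 = 4.3940(x + 4)
y = 4.3940x - 8 - 4.3940*(-4)
y = 4.3940x + 9.5760

y = 4.3940x + 9.5760


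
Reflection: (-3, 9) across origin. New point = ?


Reflection rule for origin: (-x, -y)
(-3, 9) -> (3, -9)

(3, -9)


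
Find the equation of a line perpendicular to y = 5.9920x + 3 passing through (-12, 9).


Perpendicular slope = -1/m1 = -1/5.9920 = -0.1669
b2 = y0 - m2*x0 = 9 - 12/5.9920 = 9 - 2.0027 = 6.9973

y = -0.1669x + 6.9973


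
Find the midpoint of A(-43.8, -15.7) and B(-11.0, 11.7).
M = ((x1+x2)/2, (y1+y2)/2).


Mx = (-43.8 - 11.0)/2 = -54.8/2 = -27.4000
My = (-15.7 + 11.7)/2 = -4.0/2 = -2.0000

(-27.4000, -2.0000)


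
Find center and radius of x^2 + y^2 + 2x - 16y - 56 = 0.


h = -D/2 = -2/2 = -1
k = -E/2 = 16/2 = 8
r^2 = h^2 + k^2 - F = 1 + 64 + 56 = 121
r = 11

Center (-1, 8), radius = 11


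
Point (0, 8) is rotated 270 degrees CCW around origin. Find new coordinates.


cos(270) = 0, sin(270) = -1
x' = 0*0 - 8*(-1) = 8
y' = 0*(-1) + 8*0 = 0

(8, 0)


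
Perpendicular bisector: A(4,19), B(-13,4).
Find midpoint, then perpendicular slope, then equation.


Midpoint = (-4.5, 11.5)
Slope of AB = dy/dx = -15/(-17) = 0.8824
Perp slope = -dx/dy = -17/15 = -1.1333
b = My - (perp slope)*Mx = 11.5 + (-17*(-4.5))/(-15) = 11.5 - 5.1000 = 6.4000

y = -1.1333x + 6.4000


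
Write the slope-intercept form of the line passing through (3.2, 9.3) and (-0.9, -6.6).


m = (-15.9)/(-4.1) = 3.8780
b = y1 - m*x1 = 9.3 - (-15.9*3.2)/(-4.1) = 9.3 - 12.4098 = -3.1098

y = 3.8780x - 3.1098


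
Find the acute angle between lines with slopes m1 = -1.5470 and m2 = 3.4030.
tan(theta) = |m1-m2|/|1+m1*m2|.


m1-m2 = -4.95
1+m1*m2 = -4.264441
tan(theta) = |-4.95/(-4.264441)| = 1.160762
theta = arctan(|-4.95/(-4.264441)|) = 49.2550 degrees (acute angle)

49.2550 degrees


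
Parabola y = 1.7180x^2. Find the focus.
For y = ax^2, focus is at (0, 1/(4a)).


a = 1.7180
4a = 6.8720
focus = (0, 1/6.8720) = (0, 0.1455)

Focus = (0, 0.1455)


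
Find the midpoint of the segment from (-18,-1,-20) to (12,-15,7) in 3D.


Mx = (-18+12)/2 = -3.0000
My = (-1- 15)/2 = -8.0000
Mz = (-20+7)/2 = -6.5000

M = (-3.0000, -8.0000, -6.5000)


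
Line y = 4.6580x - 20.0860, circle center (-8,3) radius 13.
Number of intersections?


Substitute y = 4.6580x - 20.0860: (x+ 8)^2 + (4.6580x- 20.0860-3)^2 = 169
Expand to Ax^2 + Bx + C = 0, where b-k = -23.086
A = 1+m^2 = 22.696964
B = 2(m(b-k) - h) = 2(4.6580*(-23.086) + 8) = -199.069176
C = h^2 + (b-k)^2 - r^2 = 64 + 532.963396 - 169 = 427.963396
disc = B^2-4AC = 39628.5368 - 38853.8792 = 774.6576
disc > 0

2 intersection points


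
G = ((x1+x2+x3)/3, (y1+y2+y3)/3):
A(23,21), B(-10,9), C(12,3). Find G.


Gx = (23- 10+12)/3 = 25/3 = 8.3333
Gy = (21+9+3)/3 = 33/3 = 11.0000

G = (8.3333, 11.0000)


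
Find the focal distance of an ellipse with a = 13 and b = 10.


c^2 = 13^2 - 10^2 = 169 - 100 = 69
c = sqrt(69) = 8.3066

c = 8.3066


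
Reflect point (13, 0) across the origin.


Reflection rule for origin: (-x, -y)
(13, 0) -> (-13, 0)

(-13, 0)


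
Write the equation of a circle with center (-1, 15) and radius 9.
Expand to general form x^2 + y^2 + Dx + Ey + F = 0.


(x+ 1)^2 + (y-15)^2 = 9^2
D = -2h = 2, E = -2k = -30
F = h^2+k^2-r^2 = 1+225-81 = 145

x^2 + y^2 + 2x - 30y + 145 = 0


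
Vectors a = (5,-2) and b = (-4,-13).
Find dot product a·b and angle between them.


a·b = 5*(-4) - 2*(-13) = -20 + 26 = 6
|a| = sqrt(25+4) = 5.3852
|b| = sqrt(16+169) = 13.6015
cos(theta) = 6/(sqrt(29)*sqrt(185)) = 6/sqrt(5365) = 0.081916
theta = arccos(6/sqrt(5365)) = 85.3013 degrees

a·b = 6, theta = 85.3013 deg


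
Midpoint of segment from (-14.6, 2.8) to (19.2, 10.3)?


Mx = (-14.6 + 19.2)/2 = 4.6/2 = 2.3000
My = (2.8 + 10.3)/2 = 13.1/2 = 6.5500

(2.3000, 6.5500)


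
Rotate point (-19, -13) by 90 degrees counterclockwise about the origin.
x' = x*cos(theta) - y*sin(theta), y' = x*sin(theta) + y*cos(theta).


cos(90) = 0, sin(90) = 1
x' = -19*0 + 13*1 = 13
y' = -19*1 - 13*0 = -19

(13, -19)


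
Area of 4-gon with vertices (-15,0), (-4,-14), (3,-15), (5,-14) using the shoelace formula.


sum(xi*y_{i+1}) = -15*(-14) - 4*(-15) + 3*(-14) + 5*0 = 228
sum(yi*x_{i+1}) = 0*(-4) - 14*3 - 15*5 - 14*(-15) = 93
Area = |228 - 93|/2 = 135/2 = 67.5000

67.5000 sq units


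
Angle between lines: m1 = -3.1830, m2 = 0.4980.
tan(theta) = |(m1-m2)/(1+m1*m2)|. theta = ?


m1-m2 = -3.681
1+m1*m2 = -0.585134
tan(theta) = |-3.681/(-0.585134)| = 6.290867
theta = arctan(|-3.681/(-0.585134)|) = 80.9678 degrees (acute angle)

80.9678 degrees


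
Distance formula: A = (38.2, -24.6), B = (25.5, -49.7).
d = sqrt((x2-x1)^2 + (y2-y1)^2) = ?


dx = 25.5 - 38.2 = -12.7
dy = -49.7 + 24.6 = -25.1
d = sqrt(161.29 + 630.01) = sqrt(791.3) = 28.1301

28.1301


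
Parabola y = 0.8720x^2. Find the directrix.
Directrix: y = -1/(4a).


a = 0.8720
1/(4a) = 0.2867
directrix: y = -0.2867 = -0.2867

y = -0.2867


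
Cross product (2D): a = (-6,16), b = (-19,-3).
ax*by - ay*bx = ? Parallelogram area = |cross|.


cross = -6*(-3) - 16*(-19) = 18 + 304 = 322
Parallelogram area = |322| = 322

cross = 322, parallelogram area = 322


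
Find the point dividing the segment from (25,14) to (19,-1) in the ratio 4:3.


Px = (4*19 + 3*25)/7 = 151/7 = 21.5714
Py = (4*(-1) + 3*14)/7 = 38/7 = 5.4286

P = (21.5714, 5.4286)


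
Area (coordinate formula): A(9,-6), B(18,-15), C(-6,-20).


9*(-15+ 20) = 45
18*(-20+ 6) = -252
-6*(-6+ 15) = -54
sum = -261
Area = |-261|/2 = 130.5000

130.5000 sq units


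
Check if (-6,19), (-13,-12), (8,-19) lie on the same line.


-6*(-12+ 19) - 13*(-19-19) + 8*(19+ 12)
= -42 + 494 + 248 = 700

No, not collinear (determinant = 700)


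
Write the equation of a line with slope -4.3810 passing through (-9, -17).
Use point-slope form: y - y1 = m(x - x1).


y + 17 = -4.3810(x + 9)
y = -4.3810x - 17 + 4.3810*(-9)
y = -4.3810x - 56.4290

y = -4.3810x - 56.4290


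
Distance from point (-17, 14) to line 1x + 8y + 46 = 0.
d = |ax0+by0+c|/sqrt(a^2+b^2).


|1*(-17) + 8*14 + 46| = |141| = 141
sqrt(1 + 64) = sqrt(65) = 8.0623
d = 141/sqrt(65) = 17.4889

17.4889


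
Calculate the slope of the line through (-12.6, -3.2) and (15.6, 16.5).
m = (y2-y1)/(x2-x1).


dy = 16.5 + 3.2 = 19.7
dx = 15.6 + 12.6 = 28.2
m = 19.7/28.2 = 0.6986

m = 0.6986


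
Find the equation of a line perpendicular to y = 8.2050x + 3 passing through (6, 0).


Perpendicular slope = -1/m1 = -1/8.2050 = -0.1219
b2 = y0 - m2*x0 = 0 + 6/8.2050 = 0 + 0.7313 = 0.7313

y = -0.1219x + 0.7313


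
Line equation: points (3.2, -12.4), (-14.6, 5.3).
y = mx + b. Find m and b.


m = (17.7)/(-17.8) = -0.9944
b = y1 - m*x1 = -12.4 - (17.7*3.2)/(-17.8) = -12.4 + 3.1820 = -9.2180

y = -0.9944x - 9.2180


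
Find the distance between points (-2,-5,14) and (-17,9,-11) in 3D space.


dx=-15, dy=14, dz=-25
d = sqrt(225+196+625) = sqrt(1046) = 32.3419

32.3419


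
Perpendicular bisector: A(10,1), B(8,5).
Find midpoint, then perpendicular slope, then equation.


Midpoint = (9, 3)
Slope of AB = dy/dx = 4/(-2) = -2.0000
Perp slope = -dx/dy = 2/4 = 0.5000
b = My - (perp slope)*Mx = 3 + (-2*9)/4 = 3 - 4.5000 = -1.5000

y = 0.5000x - 1.5000


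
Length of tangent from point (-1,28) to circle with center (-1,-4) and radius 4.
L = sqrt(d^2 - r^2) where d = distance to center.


d = sqrt((-1+ 1)^2 + (28+ 4)^2) = sqrt(0+1024) = 32.0000
L = sqrt(1024.0000 - 16) = sqrt(1008.0000) = 31.7490

31.7490


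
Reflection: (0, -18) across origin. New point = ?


Reflection rule for origin: (-x, -y)
(0, -18) -> (0, 18)

(0, 18)


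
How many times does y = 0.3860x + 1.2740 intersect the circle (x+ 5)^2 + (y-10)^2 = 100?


Substitute y = 0.3860x + 1.2740: (x+ 5)^2 + (0.3860x+1.2740-10)^2 = 100
Expand to Ax^2 + Bx + C = 0, where b-k = -8.726
A = 1+m^2 = 1.148996
B = 2(m(b-k) - h) = 2(0.3860*(-8.726) + 5) = 3.263528
C = h^2 + (b-k)^2 - r^2 = 25 + 76.143076 - 100 = 1.143076
disc = B^2-4AC = 10.6506 - 5.2536 = 5.3970
disc > 0

2 intersection points


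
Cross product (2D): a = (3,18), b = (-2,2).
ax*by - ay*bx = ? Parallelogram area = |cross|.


cross = 3*2 - 18*(-2) = 6 + 36 = 42
Parallelogram area = |42| = 42

cross = 42, parallelogram area = 42


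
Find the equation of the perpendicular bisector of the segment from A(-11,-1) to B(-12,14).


Midpoint = (-11.5, 6.5)
Slope of AB = dy/dx = 15/(-1) = -15.0000
Perp slope = -dx/dy = 1/15 = 0.0667
b = My - (perp slope)*Mx = 6.5 + (-1*(-11.5))/15 = 6.5 + 0.7667 = 7.2667

y = 0.0667x + 7.2667


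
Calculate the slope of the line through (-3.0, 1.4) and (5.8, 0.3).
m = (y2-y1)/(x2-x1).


dy = 0.3 - 1.4 = -1.1
dx = 5.8 + 3.0 = 8.8
m = -1.1/8.8 = -0.1250

m = -0.1250


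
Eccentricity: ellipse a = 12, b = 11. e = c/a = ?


c = sqrt(144-121) = sqrt(23) = 4.7958
e = c/a = sqrt(23)/12 = 0.3997

e = 0.3997


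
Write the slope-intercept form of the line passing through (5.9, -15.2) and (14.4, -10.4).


m = (4.8)/(8.5) = 0.5647
b = y1 - m*x1 = -15.2 - (4.8*5.9)/(8.5) = -15.2 - 3.3318 = -18.5318

y = 0.5647x - 18.5318


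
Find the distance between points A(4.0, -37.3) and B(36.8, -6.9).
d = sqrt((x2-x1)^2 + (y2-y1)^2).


dx = 36.8 - 4.0 = 32.8
dy = -6.9 + 37.3 = 30.4
d = sqrt(1075.84 + 924.16) = sqrt(2000.0) = 44.7214

44.7214


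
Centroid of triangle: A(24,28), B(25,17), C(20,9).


Gx = (24+25+20)/3 = 69/3 = 23.0000
Gy = (28+17+9)/3 = 54/3 = 18.0000

G = (23.0000, 18.0000)


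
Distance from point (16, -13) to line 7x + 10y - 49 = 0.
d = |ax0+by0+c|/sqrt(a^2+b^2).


|7*16 + 10*(-13) - 49| = |-67| = 67
sqrt(49 + 100) = sqrt(149) = 12.2066
d = 67/sqrt(149) = 5.4889

5.4889


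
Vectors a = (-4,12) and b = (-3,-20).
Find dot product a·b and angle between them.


a·b = -4*(-3) + 12*(-20) = 12 - 240 = -228
|a| = sqrt(16+144) = 12.6491
|b| = sqrt(9+400) = 20.2237
cos(theta) = -228/(sqrt(160)*sqrt(409)) = -228/sqrt(65440) = -0.891278
theta = arccos(-228/sqrt(65440)) = 153.0343 degrees

a·b = -228, theta = 153.0343 deg


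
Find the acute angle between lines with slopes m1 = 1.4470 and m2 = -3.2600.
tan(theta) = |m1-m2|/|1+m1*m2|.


m1-m2 = 4.707
1+m1*m2 = -3.71722
tan(theta) = |4.707/(-3.71722)| = 1.266269
theta = arctan(|4.707/(-3.71722)|) = 51.7011 degrees (acute angle)

51.7011 degrees


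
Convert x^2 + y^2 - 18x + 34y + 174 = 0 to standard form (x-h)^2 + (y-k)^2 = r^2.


h = -D/2 = 18/2 = 9
k = -E/2 = -34/2 = -17
r^2 = h^2 + k^2 - F = 81 + 289 - 174 = 196
r = 14

Center (9, -17), radius = 14


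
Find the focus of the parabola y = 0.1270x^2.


a = 0.1270
4a = 0.5080
focus = (0, 1/0.5080) = (0, 1.9685)

Focus = (0, 1.9685)


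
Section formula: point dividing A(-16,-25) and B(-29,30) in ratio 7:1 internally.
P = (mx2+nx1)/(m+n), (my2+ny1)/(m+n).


Px = (7*(-29) + 1*(-16))/8 = -219/8 = -27.3750
Py = (7*30 + 1*(-25))/8 = 185/8 = 23.1250

P = (-27.3750, 23.1250)


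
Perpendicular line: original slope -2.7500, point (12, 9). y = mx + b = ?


Perpendicular slope = -1/m1 = -1/(-2.7500) = 0.3636
b2 = y0 - m2*x0 = 9 + 12/(-2.7500) = 9 - 4.3636 = 4.6364

y = 0.3636x + 4.6364


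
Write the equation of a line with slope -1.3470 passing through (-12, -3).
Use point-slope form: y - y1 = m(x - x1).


y + 3 = -1.3470(x + 12)
y = -1.3470x - 3 + 1.3470*(-12)
y = -1.3470x - 19.1640

y = -1.3470x - 19.1640


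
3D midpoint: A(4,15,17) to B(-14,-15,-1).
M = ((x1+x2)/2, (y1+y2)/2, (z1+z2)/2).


Mx = (4- 14)/2 = -5.0000
My = (15- 15)/2 = 0
Mz = (17- 1)/2 = 8.0000

M = (-5.0000, 0, 8.0000)


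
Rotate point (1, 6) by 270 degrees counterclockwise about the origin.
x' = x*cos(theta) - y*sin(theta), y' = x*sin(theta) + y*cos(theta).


cos(270) = 0, sin(270) = -1
x' = 1*0 - 6*(-1) = 6
y' = 1*(-1) + 6*0 = -1

(6, -1)


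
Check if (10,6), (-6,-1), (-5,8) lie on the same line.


10*(-1-8) - 6*(8-6) - 5*(6+ 1)
= -90 - 12 - 35 = -137

No, not collinear (determinant = -137)


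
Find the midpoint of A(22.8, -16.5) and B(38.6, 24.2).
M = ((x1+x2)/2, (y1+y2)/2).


Mx = (22.8 + 38.6)/2 = 61.4/2 = 30.7000
My = (-16.5 + 24.2)/2 = 7.7/2 = 3.8500

(30.7000, 3.8500)


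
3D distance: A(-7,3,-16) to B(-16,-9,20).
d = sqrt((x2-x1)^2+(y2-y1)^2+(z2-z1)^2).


dx=-9, dy=-12, dz=36
d = sqrt(81+144+1296) = sqrt(1521) = 39.0000

39.0000


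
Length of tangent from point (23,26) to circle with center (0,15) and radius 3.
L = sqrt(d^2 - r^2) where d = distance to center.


d = sqrt((23-0)^2 + (26-15)^2) = sqrt(529+121) = 25.4951
L = sqrt(650.0000 - 9) = sqrt(641.0000) = 25.3180

25.3180


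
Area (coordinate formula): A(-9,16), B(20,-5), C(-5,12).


-9*(-5-12) = 153
20*(12-16) = -80
-5*(16+ 5) = -105
sum = -32
Area = |-32|/2 = 16.0000

16.0000 sq units


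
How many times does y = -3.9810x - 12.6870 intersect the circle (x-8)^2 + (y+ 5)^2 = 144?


Substitute y = -3.9810x - 12.6870: (x-8)^2 + (-3.9810x- 12.6870+ 5)^2 = 144
Expand to Ax^2 + Bx + C = 0, where b-k = -7.687
A = 1+m^2 = 16.848361
B = 2(m(b-k) - h) = 2(-3.9810*(-7.687) - 8) = 45.203894
C = h^2 + (b-k)^2 - r^2 = 64 + 59.089969 - 144 = -20.910031
disc = B^2-4AC = 2043.3920 + 1409.1990 = 3452.5910
disc > 0

2 intersection points


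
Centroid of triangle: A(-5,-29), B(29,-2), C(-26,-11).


Gx = (-5+29- 26)/3 = -2/3 = -0.6667
Gy = (-29- 2- 11)/3 = -42/3 = -14.0000

G = (-0.6667, -14.0000)


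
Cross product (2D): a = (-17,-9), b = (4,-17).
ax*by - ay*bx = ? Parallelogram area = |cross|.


cross = -17*(-17) + 9*4 = 289 + 36 = 325
Parallelogram area = |325| = 325

cross = 325, parallelogram area = 325


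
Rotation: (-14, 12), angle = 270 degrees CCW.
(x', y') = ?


cos(270) = 0, sin(270) = -1
x' = -14*0 - 12*(-1) = 12
y' = -14*(-1) + 12*0 = 14

(12, 14)


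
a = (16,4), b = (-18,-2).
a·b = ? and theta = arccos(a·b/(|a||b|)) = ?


a·b = 16*(-18) + 4*(-2) = -288 - 8 = -296
|a| = sqrt(256+16) = 16.4924
|b| = sqrt(324+4) = 18.1108
cos(theta) = -296/(sqrt(272)*sqrt(328)) = -296/sqrt(89216) = -0.990992
theta = arccos(-296/sqrt(89216)) = 172.3039 degrees

a·b = -296, theta = 172.3039 deg


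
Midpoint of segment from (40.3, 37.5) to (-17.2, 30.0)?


Mx = (40.3 - 17.2)/2 = 23.1/2 = 11.5500
My = (37.5 + 30.0)/2 = 67.5/2 = 33.7500

(11.5500, 33.7500)


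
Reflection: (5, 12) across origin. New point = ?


Reflection rule for origin: (-x, -y)
(5, 12) -> (-5, -12)

(-5, -12)


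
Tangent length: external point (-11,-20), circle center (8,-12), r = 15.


d = sqrt((-11-8)^2 + (-20+ 12)^2) = sqrt(361+64) = 20.6155
L = sqrt(425.0000 - 225) = sqrt(200.0000) = 14.1421

14.1421


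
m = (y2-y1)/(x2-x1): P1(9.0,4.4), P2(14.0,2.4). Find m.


dy = 2.4 - 4.4 = -2
dx = 14.0 - 9.0 = 5.0
m = -2/5.0 = -0.4000

m = -0.4000


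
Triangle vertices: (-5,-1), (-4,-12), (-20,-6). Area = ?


-5*(-12+ 6) = 30
-4*(-6+ 1) = 20
-20*(-1+ 12) = -220
sum = -170
Area = |-170|/2 = 85.0000

85.0000 sq units


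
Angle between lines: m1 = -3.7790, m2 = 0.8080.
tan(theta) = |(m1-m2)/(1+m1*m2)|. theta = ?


m1-m2 = -4.587
1+m1*m2 = -2.053432
tan(theta) = |-4.587/(-2.053432)| = 2.233821
theta = arctan(|-4.587/(-2.053432)|) = 65.8837 degrees (acute angle)

65.8837 degrees


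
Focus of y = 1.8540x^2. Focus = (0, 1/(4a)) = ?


a = 1.8540
4a = 7.4160
focus = (0, 1/7.4160) = (0, 0.1348)

Focus = (0, 0.1348)


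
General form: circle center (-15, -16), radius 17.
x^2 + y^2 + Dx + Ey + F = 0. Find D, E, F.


(x+ 15)^2 + (y+ 16)^2 = 17^2
D = -2h = 30, E = -2k = 32
F = h^2+k^2-r^2 = 225+256-289 = 192

D = 30, E = 32, F = 192


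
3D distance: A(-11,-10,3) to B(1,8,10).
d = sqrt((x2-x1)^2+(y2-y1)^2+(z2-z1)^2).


dx=12, dy=18, dz=7
d = sqrt(144+324+49) = sqrt(517) = 22.7376

22.7376


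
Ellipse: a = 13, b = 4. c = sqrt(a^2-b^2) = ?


c^2 = 13^2 - 4^2 = 169 - 16 = 153
c = sqrt(153) = 12.3693

c = 12.3693


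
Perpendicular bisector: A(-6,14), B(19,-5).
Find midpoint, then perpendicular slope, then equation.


Midpoint = (6.5, 4.5)
Slope of AB = dy/dx = -19/25 = -0.7600
Perp slope = -dx/dy = 25/19 = 1.3158
b = My - (perp slope)*Mx = 4.5 + (25*6.5)/(-19) = 4.5 - 8.5526 = -4.0526

y = 1.3158x - 4.0526


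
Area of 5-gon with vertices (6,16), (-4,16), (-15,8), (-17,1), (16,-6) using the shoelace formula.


sum(xi*y_{i+1}) = 6*16 - 4*8 - 15*1 - 17*(-6) + 16*16 = 407
sum(yi*x_{i+1}) = 16*(-4) + 16*(-15) + 8*(-17) + 1*16 - 6*6 = -460
Area = |407 + 460|/2 = 867/2 = 433.5000

433.5000 sq units


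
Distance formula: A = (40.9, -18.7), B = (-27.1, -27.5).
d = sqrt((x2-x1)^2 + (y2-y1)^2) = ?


dx = -27.1 - 40.9 = -68.0
dy = -27.5 + 18.7 = -8.8
d = sqrt(4624.0 + 77.44) = sqrt(4701.44) = 68.5670

68.5670


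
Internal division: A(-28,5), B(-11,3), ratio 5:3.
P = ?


Px = (5*(-11) + 3*(-28))/8 = -139/8 = -17.3750
Py = (5*3 + 3*5)/8 = 30/8 = 3.7500

P = (-17.3750, 3.7500)


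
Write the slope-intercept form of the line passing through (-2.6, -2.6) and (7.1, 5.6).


m = (8.2)/(9.7) = 0.8454
b = y1 - m*x1 = -2.6 - (8.2*(-2.6))/(9.7) = -2.6 + 2.1979 = -0.4021

y = 0.8454x - 0.4021


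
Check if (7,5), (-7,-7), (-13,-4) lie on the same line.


7*(-7+ 4) - 7*(-4-5) - 13*(5+ 7)
= -21 + 63 - 156 = -114

No, not collinear (determinant = -114)


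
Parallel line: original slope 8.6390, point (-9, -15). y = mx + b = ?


Parallel lines have equal slopes.
m2 = 8.6390
b2 = -15 - 8.6390*(-9) = 62.7510

y = 8.6390x + 62.7510


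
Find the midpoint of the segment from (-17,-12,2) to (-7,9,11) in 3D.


Mx = (-17- 7)/2 = -12.0000
My = (-12+9)/2 = -1.5000
Mz = (2+11)/2 = 6.5000

M = (-12.0000, -1.5000, 6.5000)


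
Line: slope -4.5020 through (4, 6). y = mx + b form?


y - 6 = -4.5020(x - 4)
y = -4.5020x + 6 + 4.5020*4
y = -4.5020x + 24.0080

y = -4.5020x + 24.0080


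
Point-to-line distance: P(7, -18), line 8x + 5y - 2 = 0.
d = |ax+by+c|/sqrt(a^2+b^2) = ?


|8*7 + 5*(-18) - 2| = |-36| = 36
sqrt(64 + 25) = sqrt(89) = 9.4340
d = 36/sqrt(89) = 3.8160

3.8160


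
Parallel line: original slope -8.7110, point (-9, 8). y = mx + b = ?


Parallel lines have equal slopes.
m2 = -8.7110
b2 = 8 + 8.7110*(-9) = -70.3990

y = -8.7110x - 70.3990


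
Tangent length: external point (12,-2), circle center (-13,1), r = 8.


d = sqrt((12+ 13)^2 + (-2-1)^2) = sqrt(625+9) = 25.1794
L = sqrt(634.0000 - 64) = sqrt(570.0000) = 23.8747

23.8747


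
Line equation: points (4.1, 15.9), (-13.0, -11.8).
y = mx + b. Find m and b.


m = (-27.7)/(-17.1) = 1.6199
b = y1 - m*x1 = 15.9 - (-27.7*4.1)/(-17.1) = 15.9 - 6.6415 = 9.2585

y = 1.6199x + 9.2585


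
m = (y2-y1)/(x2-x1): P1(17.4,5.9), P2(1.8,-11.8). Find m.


dy = -11.8 - 5.9 = -17.7
dx = 1.8 - 17.4 = -15.6
m = -17.7/(-15.6) = 1.1346

m = 1.1346


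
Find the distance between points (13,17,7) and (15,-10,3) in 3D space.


dx=2, dy=-27, dz=-4
d = sqrt(4+729+16) = sqrt(749) = 27.3679

27.3679


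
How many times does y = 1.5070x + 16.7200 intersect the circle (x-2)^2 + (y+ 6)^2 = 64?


Substitute y = 1.5070x + 16.7200: (x-2)^2 + (1.5070x+16.7200+ 6)^2 = 64
Expand to Ax^2 + Bx + C = 0, where b-k = 22.72
A = 1+m^2 = 3.271049
B = 2(m(b-k) - h) = 2(1.5070*22.72 - 2) = 64.47808
C = h^2 + (b-k)^2 - r^2 = 4 + 516.1984 - 64 = 456.1984
disc = B^2-4AC = 4157.4228 - 5968.9893 = -1811.5665
disc < 0

0 intersection points


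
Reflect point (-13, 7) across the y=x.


Reflection rule for y=x: (y, x)
(-13, 7) -> (7, -13)

(7, -13)


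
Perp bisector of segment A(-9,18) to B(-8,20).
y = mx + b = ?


Midpoint = (-8.5, 19)
Slope of AB = dy/dx = 2/1 = 2.0000
Perp slope = -dx/dy = -1/2 = -0.5000
b = My - (perp slope)*Mx = 19 + (1*(-8.5))/2 = 19 - 4.2500 = 14.7500

y = -0.5000x + 14.7500


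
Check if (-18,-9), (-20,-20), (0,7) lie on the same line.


-18*(-20-7) - 20*(7+ 9) + 0*(-9+ 20)
= 486 - 320 + 0 = 166

No, not collinear (determinant = 166)


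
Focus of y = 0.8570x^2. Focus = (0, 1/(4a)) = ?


a = 0.8570
4a = 3.4280
focus = (0, 1/3.4280) = (0, 0.2917)

Focus = (0, 0.2917)


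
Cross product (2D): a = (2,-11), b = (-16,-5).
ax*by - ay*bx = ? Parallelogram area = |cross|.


cross = 2*(-5) + 11*(-16) = -10 - 176 = -186
Parallelogram area = |-186| = 186

cross = -186, parallelogram area = 186


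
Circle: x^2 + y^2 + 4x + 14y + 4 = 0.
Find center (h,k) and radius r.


h = -D/2 = -4/2 = -2
k = -E/2 = -14/2 = -7
r^2 = h^2 + k^2 - F = 4 + 49 - 4 = 49
r = 7

Center (-2, -7), radius = 7


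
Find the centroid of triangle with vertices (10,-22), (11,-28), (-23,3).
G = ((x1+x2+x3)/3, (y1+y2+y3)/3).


Gx = (10+11- 23)/3 = -2/3 = -0.6667
Gy = (-22- 28+3)/3 = -47/3 = -15.6667

G = (-0.6667, -15.6667)


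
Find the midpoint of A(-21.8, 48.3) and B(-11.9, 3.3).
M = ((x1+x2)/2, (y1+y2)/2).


Mx = (-21.8 - 11.9)/2 = -33.7/2 = -16.8500
My = (48.3 + 3.3)/2 = 51.6/2 = 25.8000

(-16.8500, 25.8000)


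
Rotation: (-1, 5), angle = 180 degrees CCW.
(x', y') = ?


cos(180) = -1, sin(180) = 0
x' = -1*(-1) - 5*0 = 1
y' = -1*0 + 5*(-1) = -5

(1, -5)


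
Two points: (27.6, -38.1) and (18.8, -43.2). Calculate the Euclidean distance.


dx = 18.8 - 27.6 = -8.8
dy = -43.2 + 38.1 = -5.1
d = sqrt(77.44 + 26.01) = sqrt(103.45) = 10.1710

10.1710


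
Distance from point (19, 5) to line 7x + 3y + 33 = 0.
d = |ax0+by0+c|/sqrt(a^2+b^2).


|7*19 + 3*5 + 33| = |181| = 181
sqrt(49 + 9) = sqrt(58) = 7.6158
d = 181/sqrt(58) = 23.7665

23.7665


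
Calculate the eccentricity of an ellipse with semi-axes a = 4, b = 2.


c = sqrt(16-4) = sqrt(12) = 3.4641
e = c/a = sqrt(12)/4 = 0.8660

e = 0.8660


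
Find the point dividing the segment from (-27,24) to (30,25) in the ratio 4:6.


Px = (4*30 + 6*(-27))/10 = -42/10 = -4.2000
Py = (4*25 + 6*24)/10 = 244/10 = 24.4000

P = (-4.2000, 24.4000)


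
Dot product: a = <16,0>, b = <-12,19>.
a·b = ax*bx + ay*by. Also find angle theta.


a·b = 16*(-12) + 0*19 = -192 + 0 = -192
|a| = sqrt(256+0) = 16.0000
|b| = sqrt(144+361) = 22.4722
cos(theta) = -192/(sqrt(256)*sqrt(505)) = -192/sqrt(129280) = -0.533993
theta = arccos(-192/sqrt(129280)) = 122.2756 degrees

a·b = -192, theta = 122.2756 deg


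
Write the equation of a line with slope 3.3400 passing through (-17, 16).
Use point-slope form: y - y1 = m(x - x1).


y - 16 = 3.3400(x + 17)
y = 3.3400x + 16 - 3.3400*(-17)
y = 3.3400x + 72.7800

y = 3.3400x + 72.7800


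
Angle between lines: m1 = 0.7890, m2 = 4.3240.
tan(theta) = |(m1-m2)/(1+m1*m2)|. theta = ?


m1-m2 = -3.535
1+m1*m2 = 4.411636
tan(theta) = |-3.535/4.411636| = 0.801290
theta = arctan(|-3.535/4.411636|) = 38.7048 degrees (acute angle)

38.7048 degrees


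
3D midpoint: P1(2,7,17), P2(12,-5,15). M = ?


Mx = (2+12)/2 = 7.0000
My = (7- 5)/2 = 1.0000
Mz = (17+15)/2 = 16.0000

M = (7.0000, 1.0000, 16.0000)


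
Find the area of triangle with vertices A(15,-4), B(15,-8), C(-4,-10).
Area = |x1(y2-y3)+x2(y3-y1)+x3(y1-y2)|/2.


15*(-8+ 10) = 30
15*(-10+ 4) = -90
-4*(-4+ 8) = -16
sum = -76
Area = |-76|/2 = 38.0000

38.0000 sq units


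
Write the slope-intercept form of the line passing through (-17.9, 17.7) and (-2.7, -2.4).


m = (-20.1)/(15.2) = -1.3224
b = y1 - m*x1 = 17.7 - (-20.1*(-17.9))/(15.2) = 17.7 - 23.6704 = -5.9704

y = -1.3224x - 5.9704


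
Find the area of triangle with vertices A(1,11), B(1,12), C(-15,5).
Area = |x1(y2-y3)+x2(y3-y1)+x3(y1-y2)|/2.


1*(12-5) = 7
1*(5-11) = -6
-15*(11-12) = 15
sum = 16
Area = |16|/2 = 8.0000

8.0000 sq units


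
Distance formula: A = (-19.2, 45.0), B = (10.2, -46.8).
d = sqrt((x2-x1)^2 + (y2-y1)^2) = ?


dx = 10.2 + 19.2 = 29.4
dy = -46.8 - 45.0 = -91.8
d = sqrt(864.36 + 8427.24) = sqrt(9291.6) = 96.3929

96.3929


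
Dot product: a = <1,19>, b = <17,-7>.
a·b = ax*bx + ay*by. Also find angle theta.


a·b = 1*17 + 19*(-7) = 17 - 133 = -116
|a| = sqrt(1+361) = 19.0263
|b| = sqrt(289+49) = 18.3848
cos(theta) = -116/(sqrt(362)*sqrt(338)) = -116/sqrt(122356) = -0.331624
theta = arccos(-116/sqrt(122356)) = 109.3673 degrees

a·b = -116, theta = 109.3673 deg


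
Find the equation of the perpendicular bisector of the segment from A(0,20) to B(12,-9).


Midpoint = (6, 5.5)
Slope of AB = dy/dx = -29/12 = -2.4167
Perp slope = -dx/dy = 12/29 = 0.4138
b = My - (perp slope)*Mx = 5.5 + (12*6)/(-29) = 5.5 - 2.4828 = 3.0172

y = 0.4138x + 3.0172


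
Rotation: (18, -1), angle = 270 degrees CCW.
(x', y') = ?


cos(270) = 0, sin(270) = -1
x' = 18*0 + 1*(-1) = -1
y' = 18*(-1) - 1*0 = -18

(-1, -18)


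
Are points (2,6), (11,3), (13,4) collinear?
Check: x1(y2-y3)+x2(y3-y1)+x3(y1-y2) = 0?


2*(3-4) + 11*(4-6) + 13*(6-3)
= -2 - 22 + 39 = 15

No, not collinear (determinant = 15)


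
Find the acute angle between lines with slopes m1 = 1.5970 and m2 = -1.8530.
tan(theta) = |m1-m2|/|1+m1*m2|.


m1-m2 = 3.45
1+m1*m2 = -1.959241
tan(theta) = |3.45/(-1.959241)| = 1.760886
theta = arctan(|3.45/(-1.959241)|) = 60.4079 degrees (acute angle)

60.4079 degrees


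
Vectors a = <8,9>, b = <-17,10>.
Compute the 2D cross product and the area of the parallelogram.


cross = 8*10 - 9*(-17) = 80 + 153 = 233
Parallelogram area = |233| = 233

cross = 233, parallelogram area = 233


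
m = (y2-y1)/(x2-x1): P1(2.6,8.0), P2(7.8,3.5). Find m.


dy = 3.5 - 8.0 = -4.5
dx = 7.8 - 2.6 = 5.2
m = -4.5/5.2 = -0.8654

m = -0.8654


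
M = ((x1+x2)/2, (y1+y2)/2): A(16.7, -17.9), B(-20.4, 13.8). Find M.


Mx = (16.7 - 20.4)/2 = -3.7/2 = -1.8500
My = (-17.9 + 13.8)/2 = -4.1/2 = -2.0500

(-1.8500, -2.0500)


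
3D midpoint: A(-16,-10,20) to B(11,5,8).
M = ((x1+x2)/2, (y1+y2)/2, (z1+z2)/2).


Mx = (-16+11)/2 = -2.5000
My = (-10+5)/2 = -2.5000
Mz = (20+8)/2 = 14.0000

M = (-2.5000, -2.5000, 14.0000)


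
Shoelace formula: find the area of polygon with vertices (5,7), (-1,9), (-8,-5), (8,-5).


sum(xi*y_{i+1}) = 5*9 - 1*(-5) - 8*(-5) + 8*7 = 146
sum(yi*x_{i+1}) = 7*(-1) + 9*(-8) - 5*8 - 5*5 = -144
Area = |146 + 144|/2 = 290/2 = 145.0000

145.0000 sq units


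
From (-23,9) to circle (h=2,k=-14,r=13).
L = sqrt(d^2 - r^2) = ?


d = sqrt((-23-2)^2 + (9+ 14)^2) = sqrt(625+529) = 33.9706
L = sqrt(1154.0000 - 169) = sqrt(985.0000) = 31.3847

31.3847


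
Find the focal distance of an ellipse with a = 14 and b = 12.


c^2 = 14^2 - 12^2 = 196 - 144 = 52
c = sqrt(52) = 7.2111

c = 7.2111


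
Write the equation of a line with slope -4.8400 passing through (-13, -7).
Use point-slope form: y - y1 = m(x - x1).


y + 7 = -4.8400(x + 13)
y = -4.8400x - 7 + 4.8400*(-13)
y = -4.8400x - 69.9200

y = -4.8400x - 69.9200


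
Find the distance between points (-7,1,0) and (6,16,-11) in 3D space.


dx=13, dy=15, dz=-11
d = sqrt(169+225+121) = sqrt(515) = 22.6936

22.6936


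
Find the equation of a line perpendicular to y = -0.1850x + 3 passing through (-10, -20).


Perpendicular slope = -1/m1 = -1/(-0.1850) = 5.4054
b2 = y0 - m2*x0 = -20 - 10/(-0.1850) = -20 + 54.0541 = 34.0541

y = 5.4054x + 34.0541


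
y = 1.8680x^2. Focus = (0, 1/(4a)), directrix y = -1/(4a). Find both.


a = 1.8680
1/(4a) = 0.1338
Focus = (0, 0.1338)
Directrix: y = -0.1338

Focus = (0, 0.1338), Directrix: y = -0.1338


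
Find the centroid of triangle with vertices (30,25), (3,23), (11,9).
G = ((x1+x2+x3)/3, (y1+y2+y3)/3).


Gx = (30+3+11)/3 = 44/3 = 14.6667
Gy = (25+23+9)/3 = 57/3 = 19.0000

G = (14.6667, 19.0000)


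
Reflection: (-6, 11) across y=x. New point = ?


Reflection rule for y=x: (y, x)
(-6, 11) -> (11, -6)

(11, -6)


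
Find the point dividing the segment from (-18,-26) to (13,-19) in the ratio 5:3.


Px = (5*13 + 3*(-18))/8 = 11/8 = 1.3750
Py = (5*(-19) + 3*(-26))/8 = -173/8 = -21.6250

P = (1.3750, -21.6250)


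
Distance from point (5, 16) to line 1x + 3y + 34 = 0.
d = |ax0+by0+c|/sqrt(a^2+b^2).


|1*5 + 3*16 + 34| = |87| = 87
sqrt(1 + 9) = sqrt(10) = 3.1623
d = 87/sqrt(10) = 27.5118

27.5118


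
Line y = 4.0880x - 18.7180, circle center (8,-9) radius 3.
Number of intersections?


Substitute y = 4.0880x - 18.7180: (x-8)^2 + (4.0880x- 18.7180+ 9)^2 = 9
Expand to Ax^2 + Bx + C = 0, where b-k = -9.718
A = 1+m^2 = 17.711744
B = 2(m(b-k) - h) = 2(4.0880*(-9.718) - 8) = -95.454368
C = h^2 + (b-k)^2 - r^2 = 64 + 94.439524 - 9 = 149.439524
disc = B^2-4AC = 9111.5364 - 10587.3384 = -1475.8020
disc < 0

0 intersection points


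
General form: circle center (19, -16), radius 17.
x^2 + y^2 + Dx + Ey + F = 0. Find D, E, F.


(x-19)^2 + (y+ 16)^2 = 17^2
D = -2h = -38, E = -2k = 32
F = h^2+k^2-r^2 = 361+256-289 = 328

D = -38, E = 32, F = 328


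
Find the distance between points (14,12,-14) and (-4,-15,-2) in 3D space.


dx=-18, dy=-27, dz=12
d = sqrt(324+729+144) = sqrt(1197) = 34.5977

34.5977


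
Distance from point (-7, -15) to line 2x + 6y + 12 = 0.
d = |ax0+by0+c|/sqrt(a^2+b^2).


|2*(-7) + 6*(-15) + 12| = |-92| = 92
sqrt(4 + 36) = sqrt(40) = 6.3246
d = 92/sqrt(40) = 14.5465

14.5465


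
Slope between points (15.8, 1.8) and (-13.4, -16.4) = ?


dy = -16.4 - 1.8 = -18.2
dx = -13.4 - 15.8 = -29.2
m = -18.2/(-29.2) = 0.6233

m = 0.6233


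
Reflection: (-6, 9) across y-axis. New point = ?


Reflection rule for y-axis: (-x, y)
(-6, 9) -> (6, 9)

(6, 9)


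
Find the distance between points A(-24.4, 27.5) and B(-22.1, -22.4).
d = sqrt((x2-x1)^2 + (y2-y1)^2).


dx = -22.1 + 24.4 = 2.3
dy = -22.4 - 27.5 = -49.9
d = sqrt(5.29 + 2490.01) = sqrt(2495.3) = 49.9530

49.9530


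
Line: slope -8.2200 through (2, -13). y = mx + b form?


y + 13 = -8.2200(x - 2)
y = -8.2200x - 13 + 8.2200*2
y = -8.2200x + 3.4400

y = -8.2200x + 3.4400


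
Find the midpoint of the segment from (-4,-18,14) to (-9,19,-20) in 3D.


Mx = (-4- 9)/2 = -6.5000
My = (-18+19)/2 = 0.5000
Mz = (14- 20)/2 = -3.0000

M = (-6.5000, 0.5000, -3.0000)


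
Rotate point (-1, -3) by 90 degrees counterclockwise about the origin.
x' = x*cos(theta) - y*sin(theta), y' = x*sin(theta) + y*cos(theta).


cos(90) = 0, sin(90) = 1
x' = -1*0 + 3*1 = 3
y' = -1*1 - 3*0 = -1

(3, -1)


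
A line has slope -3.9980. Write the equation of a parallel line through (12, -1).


Parallel lines have equal slopes.
m2 = -3.9980
b2 = -1 + 3.9980*12 = 46.9760

y = -3.9980x + 46.9760


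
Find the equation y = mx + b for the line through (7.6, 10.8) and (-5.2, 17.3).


m = (6.5)/(-12.8) = -0.5078
b = y1 - m*x1 = 10.8 - (6.5*7.6)/(-12.8) = 10.8 + 3.8594 = 14.6594

y = -0.5078x + 14.6594


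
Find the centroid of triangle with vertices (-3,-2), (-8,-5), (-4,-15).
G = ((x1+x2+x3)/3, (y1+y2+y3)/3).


Gx = (-3- 8- 4)/3 = -15/3 = -5.0000
Gy = (-2- 5- 15)/3 = -22/3 = -7.3333

G = (-5.0000, -7.3333)


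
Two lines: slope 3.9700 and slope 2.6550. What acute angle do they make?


m1-m2 = 1.315
1+m1*m2 = 11.54035
tan(theta) = |1.315/11.54035| = 0.113948
theta = arctan(|1.315/11.54035|) = 6.5007 degrees (acute angle)

6.5007 degrees


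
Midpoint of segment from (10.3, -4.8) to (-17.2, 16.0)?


Mx = (10.3 - 17.2)/2 = -6.9/2 = -3.4500
My = (-4.8 + 16.0)/2 = 11.2/2 = 5.6000

(-3.4500, 5.6000)


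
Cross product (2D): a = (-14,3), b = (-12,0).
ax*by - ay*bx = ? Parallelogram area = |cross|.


cross = -14*0 - 3*(-12) = 0 + 36 = 36
Parallelogram area = |36| = 36

cross = 36, parallelogram area = 36


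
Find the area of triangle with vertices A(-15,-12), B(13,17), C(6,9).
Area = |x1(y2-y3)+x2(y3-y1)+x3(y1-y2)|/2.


-15*(17-9) = -120
13*(9+ 12) = 273
6*(-12-17) = -174
sum = -21
Area = |-21|/2 = 10.5000

10.5000 sq units


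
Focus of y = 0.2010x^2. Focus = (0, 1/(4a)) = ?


a = 0.2010
4a = 0.8040
focus = (0, 1/0.8040) = (0, 1.2438)

Focus = (0, 1.2438)


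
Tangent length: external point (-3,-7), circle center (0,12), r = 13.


d = sqrt((-3-0)^2 + (-7-12)^2) = sqrt(9+361) = 19.2354
L = sqrt(370.0000 - 169) = sqrt(201.0000) = 14.1774

14.1774


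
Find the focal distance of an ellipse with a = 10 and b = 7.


c^2 = 10^2 - 7^2 = 100 - 49 = 51
c = sqrt(51) = 7.1414

c = 7.1414


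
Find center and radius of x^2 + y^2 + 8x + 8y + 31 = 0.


h = -D/2 = -8/2 = -4
k = -E/2 = -8/2 = -4
r^2 = h^2 + k^2 - F = 16 + 16 - 31 = 1
r = 1

Center (-4, -4), radius = 1


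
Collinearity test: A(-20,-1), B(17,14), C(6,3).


-20*(14-3) + 17*(3+ 1) + 6*(-1-14)
= -220 + 68 - 90 = -242

No, not collinear (determinant = -242)


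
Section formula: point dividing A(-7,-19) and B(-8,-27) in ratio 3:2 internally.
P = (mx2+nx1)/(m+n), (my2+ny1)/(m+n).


Px = (3*(-8) + 2*(-7))/5 = -38/5 = -7.6000
Py = (3*(-27) + 2*(-19))/5 = -119/5 = -23.8000

P = (-7.6000, -23.8000)


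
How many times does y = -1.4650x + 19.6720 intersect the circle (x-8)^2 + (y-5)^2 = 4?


Substitute y = -1.4650x + 19.6720: (x-8)^2 + (-1.4650x+19.6720-5)^2 = 4
Expand to Ax^2 + Bx + C = 0, where b-k = 14.672
A = 1+m^2 = 3.146225
B = 2(m(b-k) - h) = 2(-1.4650*14.672 - 8) = -58.98896
C = h^2 + (b-k)^2 - r^2 = 64 + 215.267584 - 4 = 275.267584
disc = B^2-4AC = 3479.6974 - 3464.2150 = 15.4824
disc > 0

2 intersection points


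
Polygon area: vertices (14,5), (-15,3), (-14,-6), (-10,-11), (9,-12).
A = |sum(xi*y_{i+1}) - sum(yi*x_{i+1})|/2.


sum(xi*y_{i+1}) = 14*3 - 15*(-6) - 14*(-11) - 10*(-12) + 9*5 = 451
sum(yi*x_{i+1}) = 5*(-15) + 3*(-14) - 6*(-10) - 11*9 - 12*14 = -324
Area = |451 + 324|/2 = 775/2 = 387.5000

387.5000 sq units


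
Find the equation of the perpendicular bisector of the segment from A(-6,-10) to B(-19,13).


Midpoint = (-12.5, 1.5)
Slope of AB = dy/dx = 23/(-13) = -1.7692
Perp slope = -dx/dy = 13/23 = 0.5652
b = My - (perp slope)*Mx = 1.5 + (-13*(-12.5))/23 = 1.5 + 7.0652 = 8.5652

y = 0.5652x + 8.5652


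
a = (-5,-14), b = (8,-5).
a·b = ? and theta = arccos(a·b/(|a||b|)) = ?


a·b = -5*8 - 14*(-5) = -40 + 70 = 30
|a| = sqrt(25+196) = 14.8661
|b| = sqrt(64+25) = 9.4340
cos(theta) = 30/(sqrt(221)*sqrt(89)) = 30/sqrt(19669) = 0.213910
theta = arccos(30/sqrt(19669)) = 77.6484 degrees

a·b = 30, theta = 77.6484 deg


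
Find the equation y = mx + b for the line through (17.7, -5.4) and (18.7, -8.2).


m = (-2.8)/(1.0) = -2.8000
b = y1 - m*x1 = -5.4 - (-2.8*17.7)/(1.0) = -5.4 + 49.5600 = 44.1600

y = -2.8000x + 44.1600


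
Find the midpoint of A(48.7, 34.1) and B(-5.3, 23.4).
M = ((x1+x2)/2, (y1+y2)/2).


Mx = (48.7 - 5.3)/2 = 43.4/2 = 21.7000
My = (34.1 + 23.4)/2 = 57.5/2 = 28.7500

(21.7000, 28.7500)


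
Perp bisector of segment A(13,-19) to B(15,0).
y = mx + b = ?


Midpoint = (14, -9.5)
Slope of AB = dy/dx = 19/2 = 9.5000
Perp slope = -dx/dy = -2/19 = -0.1053
b = My - (perp slope)*Mx = -9.5 + (2*14)/19 = -9.5 + 1.4737 = -8.0263

y = -0.1053x - 8.0263


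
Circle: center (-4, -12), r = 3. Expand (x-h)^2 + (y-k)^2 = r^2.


(x+ 4)^2 + (y+ 12)^2 = 3^2
D = -2h = 8, E = -2k = 24
F = h^2+k^2-r^2 = 16+144-9 = 151

x^2 + y^2 + 8x + 24y + 151 = 0


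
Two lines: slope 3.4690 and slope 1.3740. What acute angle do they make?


m1-m2 = 2.095
1+m1*m2 = 5.766406
tan(theta) = |2.095/5.766406| = 0.363311
theta = arctan(|2.095/5.766406|) = 19.9667 degrees (acute angle)

19.9667 degrees


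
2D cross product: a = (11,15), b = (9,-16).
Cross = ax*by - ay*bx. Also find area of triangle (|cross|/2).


cross = 11*(-16) - 15*9 = -176 - 135 = -311
Triangle area = |-311|/2 = 311/2 = 155.5000

cross = -311, triangle area = 155.5000


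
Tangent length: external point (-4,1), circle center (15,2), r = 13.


d = sqrt((-4-15)^2 + (1-2)^2) = sqrt(361+1) = 19.0263
L = sqrt(362.0000 - 169) = sqrt(193.0000) = 13.8924

13.8924


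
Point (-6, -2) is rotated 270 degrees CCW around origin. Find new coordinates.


cos(270) = 0, sin(270) = -1
x' = -6*0 + 2*(-1) = -2
y' = -6*(-1) - 2*0 = 6

(-2, 6)


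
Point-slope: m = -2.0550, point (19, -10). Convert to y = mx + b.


y + 10 = -2.0550(x - 19)
y = -2.0550x - 10 + 2.0550*19
y = -2.0550x + 29.0450

y = -2.0550x + 29.0450


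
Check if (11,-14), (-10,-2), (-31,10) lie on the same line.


11*(-2-10) - 10*(10+ 14) - 31*(-14+ 2)
= -132 - 240 + 372 = 0

Yes, collinear (determinant = 0)


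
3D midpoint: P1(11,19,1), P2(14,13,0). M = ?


Mx = (11+14)/2 = 12.5000
My = (19+13)/2 = 16.0000
Mz = (1+0)/2 = 0.5000

M = (12.5000, 16.0000, 0.5000)


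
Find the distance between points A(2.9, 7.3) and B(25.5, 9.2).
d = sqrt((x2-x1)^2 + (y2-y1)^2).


dx = 25.5 - 2.9 = 22.6
dy = 9.2 - 7.3 = 1.9
d = sqrt(510.76 + 3.61) = sqrt(514.37) = 22.6797

22.6797


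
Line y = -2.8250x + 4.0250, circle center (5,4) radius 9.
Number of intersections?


Substitute y = -2.8250x + 4.0250: (x-5)^2 + (-2.8250x+4.0250-4)^2 = 81
Expand to Ax^2 + Bx + C = 0, where b-k = 0.025
A = 1+m^2 = 8.980625
B = 2(m(b-k) - h) = 2(-2.8250*0.025 - 5) = -10.14125
C = h^2 + (b-k)^2 - r^2 = 25 + 0.000625 - 81 = -55.999375
disc = B^2-4AC = 102.8450 + 2011.6375 = 2114.4825
disc > 0

2 intersection points


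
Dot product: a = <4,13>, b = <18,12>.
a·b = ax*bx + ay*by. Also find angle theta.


a·b = 4*18 + 13*12 = 72 + 156 = 228
|a| = sqrt(16+169) = 13.6015
|b| = sqrt(324+144) = 21.6333
cos(theta) = 228/(sqrt(185)*sqrt(468)) = 228/sqrt(86580) = 0.774865
theta = arccos(228/sqrt(86580)) = 39.2072 degrees

a·b = 228, theta = 39.2072 deg


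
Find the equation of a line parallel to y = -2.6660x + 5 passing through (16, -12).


Parallel lines have equal slopes.
m2 = -2.6660
b2 = -12 + 2.6660*16 = 30.6560

y = -2.6660x + 30.6560


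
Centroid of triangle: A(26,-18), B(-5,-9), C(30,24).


Gx = (26- 5+30)/3 = 51/3 = 17.0000
Gy = (-18- 9+24)/3 = -3/3 = -1.0000

G = (17.0000, -1.0000)


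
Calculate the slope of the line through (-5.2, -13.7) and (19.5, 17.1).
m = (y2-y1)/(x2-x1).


dy = 17.1 + 13.7 = 30.8
dx = 19.5 + 5.2 = 24.7
m = 30.8/24.7 = 1.2470

m = 1.2470


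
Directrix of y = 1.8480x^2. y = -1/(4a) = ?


a = 1.8480
1/(4a) = 0.1353
directrix: y = -0.1353 = -0.1353

y = -0.1353


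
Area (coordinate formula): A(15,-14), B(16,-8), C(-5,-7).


15*(-8+ 7) = -15
16*(-7+ 14) = 112
-5*(-14+ 8) = 30
sum = 127
Area = |127|/2 = 63.5000

63.5000 sq units


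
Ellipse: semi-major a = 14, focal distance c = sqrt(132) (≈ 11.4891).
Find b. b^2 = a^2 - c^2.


b^2 = 14^2 - (sqrt(132))^2 = 196 - 132 = 64
b = sqrt(64) = 8

b = 8


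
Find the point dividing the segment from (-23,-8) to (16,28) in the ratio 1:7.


Px = (1*16 + 7*(-23))/8 = -145/8 = -18.1250
Py = (1*28 + 7*(-8))/8 = -28/8 = -3.5000

P = (-18.1250, -3.5000)


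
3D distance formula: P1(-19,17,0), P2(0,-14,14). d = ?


dx=19, dy=-31, dz=14
d = sqrt(361+961+196) = sqrt(1518) = 38.9615

38.9615


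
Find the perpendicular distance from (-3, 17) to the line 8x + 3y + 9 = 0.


|8*(-3) + 3*17 + 9| = |36| = 36
sqrt(64 + 9) = sqrt(73) = 8.5440
d = 36/sqrt(73) = 4.2135

4.2135


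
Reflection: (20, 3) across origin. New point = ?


Reflection rule for origin: (-x, -y)
(20, 3) -> (-20, -3)

(-20, -3)


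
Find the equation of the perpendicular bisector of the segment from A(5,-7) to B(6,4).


Midpoint = (5.5, -1.5)
Slope of AB = dy/dx = 11/1 = 11.0000
Perp slope = -dx/dy = -1/11 = -0.0909
b = My - (perp slope)*Mx = -1.5 + (1*5.5)/11 = -1.5 + 0.5000 = -1.0000

y = -0.0909x - 1.0000


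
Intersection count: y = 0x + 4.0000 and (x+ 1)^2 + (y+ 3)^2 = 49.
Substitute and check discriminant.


Substitute y = 0x + 4.0000: (x+ 1)^2 + (0x+4.0000+ 3)^2 = 49
Expand to Ax^2 + Bx + C = 0, where b-k = 7
A = 1+m^2 = 1
B = 2(m(b-k) - h) = 2(0*7 + 1) = 2
C = h^2 + (b-k)^2 - r^2 = 1 + 49 - 49 = 1
disc = B^2-4AC = 4.0000 - 4.0000 = 0
disc = 0

1 intersection point (tangent)


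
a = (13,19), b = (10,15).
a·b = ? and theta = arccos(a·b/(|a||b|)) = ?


a·b = 13*10 + 19*15 = 130 + 285 = 415
|a| = sqrt(169+361) = 23.0217
|b| = sqrt(100+225) = 18.0278
cos(theta) = 415/(sqrt(530)*sqrt(325)) = 415/sqrt(172250) = 0.999927
theta = arccos(415/sqrt(172250)) = 0.6903 degrees

a·b = 415, theta = 0.6903 deg
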